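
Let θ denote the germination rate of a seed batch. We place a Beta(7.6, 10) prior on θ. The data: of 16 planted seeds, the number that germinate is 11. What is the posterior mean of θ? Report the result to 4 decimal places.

Posterior mean ≈ 0.5536

Observing 11 successes and 5 failures updates Beta(7.6, 10) by adding the success and failure counts to the two shape parameters: α = 7.6+11 = 18.6, β = 10+5 = 15.
E[θ | data] = 18.6/(18.6+15) = 0.5536.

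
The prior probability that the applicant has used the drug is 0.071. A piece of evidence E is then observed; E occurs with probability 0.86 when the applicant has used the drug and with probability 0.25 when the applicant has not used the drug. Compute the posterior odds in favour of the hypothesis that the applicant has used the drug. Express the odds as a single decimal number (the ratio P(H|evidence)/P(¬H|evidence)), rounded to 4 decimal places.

Posterior odds ≈ 0.2629

Prior odds = 0.071/(1−0.071) = 0.076426.
Likelihood ratio for E = 0.86/0.25 = 3.4400.
Posterior odds = prior odds × LR = 0.26291.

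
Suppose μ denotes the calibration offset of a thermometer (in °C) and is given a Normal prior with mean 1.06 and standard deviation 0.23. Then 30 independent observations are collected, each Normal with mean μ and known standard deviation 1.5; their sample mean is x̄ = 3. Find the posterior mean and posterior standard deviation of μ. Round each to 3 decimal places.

Prior precision 1/τ₀² = 1/0.23² = 18.9036; data precision n/σ² = 30/1.5² = 13.3333.
Posterior precision = 18.9036 + 13.3333 = 32.2369, giving posterior SD = 1/√32.2369 = 0.176.
Posterior mean = (18.9036·1.06 + 13.3333·3) / 32.2369 = 1.862.

Posterior mean ≈ 1.862; posterior SD ≈ 0.176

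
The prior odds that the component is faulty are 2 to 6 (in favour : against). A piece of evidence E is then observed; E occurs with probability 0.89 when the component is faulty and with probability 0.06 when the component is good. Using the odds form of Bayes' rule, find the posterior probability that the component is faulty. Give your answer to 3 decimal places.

Posterior probability ≈ 0.832

Prior odds = 2/6 = 0.33333.
Likelihood ratio for E = 0.89/0.06 = 14.833.
Posterior odds = prior odds × LR = 4.9444.
Posterior probability = odds/(1+odds) = 4.9444/5.9444 = 0.832.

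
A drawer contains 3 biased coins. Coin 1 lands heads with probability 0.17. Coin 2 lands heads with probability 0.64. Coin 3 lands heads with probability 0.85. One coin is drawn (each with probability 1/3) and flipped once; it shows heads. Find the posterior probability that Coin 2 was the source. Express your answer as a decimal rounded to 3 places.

Posterior probability ≈ 0.386

Tabulate prior·likelihood by source: [1] prior 0.333333, lik 0.17, product 0.05667; [2] prior 0.333333, lik 0.64, product 0.2133; [3] prior 0.333333, lik 0.85, product 0.2833.
Normalizing constant = 0.55333; the posterior for Coin 2 is its product over the sum, 0.2133/0.55333 = 0.386.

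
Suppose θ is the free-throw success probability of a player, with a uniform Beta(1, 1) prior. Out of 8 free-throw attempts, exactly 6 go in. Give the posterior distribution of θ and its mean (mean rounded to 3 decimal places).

The binomial likelihood is conjugate to the Beta prior: with 6 successes and 2 failures, the posterior is Beta(1+6, 1+2) = Beta(7, 3).
Posterior mean = α/(α+β) = 7/10 = 0.700.

Posterior: Beta(7, 3); mean ≈ 0.700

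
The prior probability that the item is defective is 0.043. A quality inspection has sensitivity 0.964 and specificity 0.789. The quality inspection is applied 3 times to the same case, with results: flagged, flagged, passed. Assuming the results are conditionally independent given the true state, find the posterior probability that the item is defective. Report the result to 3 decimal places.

Posterior P(H) ≈ 0.041

With H the event that the item is defective, the joint likelihood of the observed sequence is P(data|H) = 0.964·0.964·0.036 = 0.033455 and P(data|¬H) = 0.211·0.211·0.789 = 0.035127.
Bayes: P(H|data) = 0.043·0.033455 / (0.043·0.033455 + 0.957·0.035127) = 0.0014386/0.035055 = 0.0410.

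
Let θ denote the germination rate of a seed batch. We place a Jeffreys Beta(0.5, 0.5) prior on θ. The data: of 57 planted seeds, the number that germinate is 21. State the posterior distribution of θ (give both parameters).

Posterior: Beta(21.5, 36.5)

The binomial likelihood is conjugate to the Beta prior: with 21 successes and 36 failures, the posterior is Beta(0.5+21, 0.5+36) = Beta(21.5, 36.5).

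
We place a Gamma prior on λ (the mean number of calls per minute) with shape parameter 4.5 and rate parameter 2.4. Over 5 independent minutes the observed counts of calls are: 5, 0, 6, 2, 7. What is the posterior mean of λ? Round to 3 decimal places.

Posterior mean ≈ 3.311

The Poisson likelihood adds the total count to the shape and the number of exposure periods to the rate. Here ∑xᵢ = 20 and n = 5, so shape 4.5→24.5 and rate 2.4→7.4.
Posterior mean = shape/rate = 24.5/7.4 = 3.311.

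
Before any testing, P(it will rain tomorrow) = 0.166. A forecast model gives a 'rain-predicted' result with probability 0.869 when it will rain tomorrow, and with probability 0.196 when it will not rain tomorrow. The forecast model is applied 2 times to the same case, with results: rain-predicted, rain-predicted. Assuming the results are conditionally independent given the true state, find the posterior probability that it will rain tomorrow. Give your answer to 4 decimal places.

Let H be the event that it will rain tomorrow; start with P(H) = 0.166. P('rain-predicted'|H) = 0.869, P('rain-predicted'|¬H) = 0.196.
Update on result 1 ('rain-predicted'): P(H) ← 0.869·0.1660 / (0.869·0.1660 + 0.196·0.8340) = 0.14425/0.30772 = 0.4688.
Update on result 2 ('rain-predicted'): P(H) ← 0.869·0.4688 / (0.869·0.4688 + 0.196·0.5312) = 0.40738/0.51149 = 0.7964.

Posterior P(H) ≈ 0.7964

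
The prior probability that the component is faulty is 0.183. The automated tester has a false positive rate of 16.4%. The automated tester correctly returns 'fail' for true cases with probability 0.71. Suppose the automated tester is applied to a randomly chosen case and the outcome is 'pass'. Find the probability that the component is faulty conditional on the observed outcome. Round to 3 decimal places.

Let H be the event that the component is faulty. P(H) = 0.183, so P(¬H) = 0.817. With E the 'pass' result, P(E|H) = 0.29 and P(E|¬H) = 0.836.
P(E) = 0.29·0.183 + 0.836·0.817 = 0.053070 + 0.68301 = 0.73608.
By Bayes' theorem, P(H|E) = 0.053070 / 0.73608 = 0.072.

P(H | E) ≈ 0.072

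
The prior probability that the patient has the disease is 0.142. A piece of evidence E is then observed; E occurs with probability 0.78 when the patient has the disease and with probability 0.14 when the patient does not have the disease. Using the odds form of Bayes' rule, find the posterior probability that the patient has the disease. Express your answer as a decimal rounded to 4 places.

Posterior probability ≈ 0.4797

Prior odds = 0.142/(1−0.142) = 0.16550.
Likelihood ratio for E = 0.78/0.14 = 5.5714.
Posterior odds = prior odds × LR = 0.92208.
Posterior probability = odds/(1+odds) = 0.92208/1.9221 = 0.4797.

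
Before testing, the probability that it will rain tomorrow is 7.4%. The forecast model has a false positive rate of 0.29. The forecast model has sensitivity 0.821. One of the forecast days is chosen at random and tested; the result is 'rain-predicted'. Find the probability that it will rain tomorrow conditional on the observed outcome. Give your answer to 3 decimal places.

P(H | E) ≈ 0.184

Write H for 'it will rain tomorrow'. Prior odds H:¬H = 0.074/0.926 = 0.079914. For the 'rain-predicted' outcome, the likelihood ratio is 0.821/0.29 = 2.8310.
Posterior odds = 0.079914 × 2.8310 = 0.22624, so P(H|E) = 0.22624/(1+0.22624) = 0.184.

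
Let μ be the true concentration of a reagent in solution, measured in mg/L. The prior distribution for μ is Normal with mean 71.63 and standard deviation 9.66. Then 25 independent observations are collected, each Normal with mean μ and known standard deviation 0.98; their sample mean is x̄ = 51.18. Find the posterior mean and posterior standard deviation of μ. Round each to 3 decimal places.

Posterior mean ≈ 51.188; posterior SD ≈ 0.196

With known σ, the Normal prior is conjugate. Weight on the data is w = (n/σ²)/(n/σ² + 1/τ₀²) = 26.0308/(26.0308+0.0107163) = 0.99959.
Posterior mean = w·x̄ + (1−w)·μ₀ = 0.99959·51.18 + 0.00041151·71.63 = 51.188. Posterior variance = 1/(26.0308+0.0107163) = 0.0384002, so SD = 0.196.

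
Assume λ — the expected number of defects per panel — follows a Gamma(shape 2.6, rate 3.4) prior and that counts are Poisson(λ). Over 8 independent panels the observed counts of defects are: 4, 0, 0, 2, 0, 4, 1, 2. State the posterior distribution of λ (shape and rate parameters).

Posterior: Gamma(shape=15.6, rate=11.4)

The Poisson likelihood adds the total count to the shape and the number of exposure periods to the rate. Here ∑xᵢ = 13 and n = 8, so shape 2.6→15.6 and rate 3.4→11.4.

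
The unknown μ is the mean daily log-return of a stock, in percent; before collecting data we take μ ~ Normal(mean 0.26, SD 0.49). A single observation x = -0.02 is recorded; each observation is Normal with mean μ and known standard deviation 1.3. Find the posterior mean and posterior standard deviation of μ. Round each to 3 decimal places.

With known σ, the Normal prior is conjugate. Weight on the data is w = (n/σ²)/(n/σ² + 1/τ₀²) = 0.591716/(0.591716+4.16493) = 0.12440.
Posterior mean = w·x̄ + (1−w)·μ₀ = 0.12440·-0.02 + 0.87560·0.26 = 0.225. Posterior variance = 1/(0.591716+4.16493) = 0.210232, so SD = 0.459.

Posterior mean ≈ 0.225; posterior SD ≈ 0.459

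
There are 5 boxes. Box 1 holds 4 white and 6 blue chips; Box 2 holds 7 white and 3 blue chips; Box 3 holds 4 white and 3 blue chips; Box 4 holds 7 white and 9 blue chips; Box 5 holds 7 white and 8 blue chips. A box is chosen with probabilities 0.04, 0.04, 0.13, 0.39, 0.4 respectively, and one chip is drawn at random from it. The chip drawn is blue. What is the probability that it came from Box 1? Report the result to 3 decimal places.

Posterior probability ≈ 0.046

P(blue|Box 1) = 0.6; P(blue|Box 2) = 0.3; P(blue|Box 3) = 0.4286; P(blue|Box 4) = 0.5625; P(blue|Box 5) = 0.5333.
Prior × likelihood for each source: 0.04·0.6=0.02400, 0.04·0.3=0.01200, 0.13·0.4286=0.05571, 0.39·0.5625=0.2194, 0.4·0.5333=0.2133. Summing gives P(blue) = 0.52442.
P(Box 1 | blue) = 0.02400 / 0.52442 = 0.046.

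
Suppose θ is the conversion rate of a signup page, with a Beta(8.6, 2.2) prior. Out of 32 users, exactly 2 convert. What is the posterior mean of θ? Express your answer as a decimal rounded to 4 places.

Posterior mean ≈ 0.2477

Observing 2 successes and 30 failures updates Beta(8.6, 2.2) by adding the success and failure counts to the two shape parameters: α = 8.6+2 = 10.6, β = 2.2+30 = 32.2.
E[θ | data] = 10.6/(10.6+32.2) = 0.2477.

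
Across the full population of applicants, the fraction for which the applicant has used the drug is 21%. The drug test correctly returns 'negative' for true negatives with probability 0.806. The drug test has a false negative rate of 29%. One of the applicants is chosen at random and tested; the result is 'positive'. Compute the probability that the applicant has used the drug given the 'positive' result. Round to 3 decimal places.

P(H | E) ≈ 0.493

Let H be the event that the applicant has used the drug. P(H) = 0.21, so P(¬H) = 0.79. With E the 'positive' result, P(E|H) = 0.71 and P(E|¬H) = 0.194.
P(E) = 0.71·0.21 + 0.194·0.79 = 0.14910 + 0.15326 = 0.30236.
By Bayes' theorem, P(H|E) = 0.14910 / 0.30236 = 0.493.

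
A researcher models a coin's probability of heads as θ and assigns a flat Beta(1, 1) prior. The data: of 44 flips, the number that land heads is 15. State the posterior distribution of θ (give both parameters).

Posterior: Beta(16, 30)

The binomial likelihood is conjugate to the Beta prior: with 15 successes and 29 failures, the posterior is Beta(1+15, 1+29) = Beta(16, 30).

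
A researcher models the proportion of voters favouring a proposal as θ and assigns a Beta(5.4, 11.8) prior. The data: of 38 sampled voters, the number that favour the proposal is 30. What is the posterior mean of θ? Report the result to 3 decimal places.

Posterior mean ≈ 0.641

The binomial likelihood is conjugate to the Beta prior: with 30 successes and 8 failures, the posterior is Beta(5.4+30, 11.8+8) = Beta(35.4, 19.8).
E[θ | data] = 35.4/(35.4+19.8) = 0.641.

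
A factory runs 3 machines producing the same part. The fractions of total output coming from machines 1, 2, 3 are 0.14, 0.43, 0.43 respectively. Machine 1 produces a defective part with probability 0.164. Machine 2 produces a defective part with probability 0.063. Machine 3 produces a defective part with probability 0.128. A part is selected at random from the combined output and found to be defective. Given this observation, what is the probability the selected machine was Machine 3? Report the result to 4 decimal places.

Tabulate prior·likelihood by source: [1] prior 0.14, lik 0.164, product 0.02296; [2] prior 0.43, lik 0.063, product 0.02709; [3] prior 0.43, lik 0.128, product 0.05504.
Normalizing constant = 0.10509; the posterior for Machine 3 is its product over the sum, 0.05504/0.10509 = 0.5237.

Posterior probability ≈ 0.5237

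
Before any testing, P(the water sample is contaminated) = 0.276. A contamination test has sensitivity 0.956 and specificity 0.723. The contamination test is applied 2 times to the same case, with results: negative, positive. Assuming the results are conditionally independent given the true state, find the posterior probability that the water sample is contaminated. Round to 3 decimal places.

With H the event that the water sample is contaminated, the joint likelihood of the observed sequence is P(data|H) = 0.044·0.956 = 0.042064 and P(data|¬H) = 0.723·0.277 = 0.20027.
Bayes: P(H|data) = 0.276·0.042064 / (0.276·0.042064 + 0.724·0.20027) = 0.011610/0.15661 = 0.0741.

Posterior P(H) ≈ 0.074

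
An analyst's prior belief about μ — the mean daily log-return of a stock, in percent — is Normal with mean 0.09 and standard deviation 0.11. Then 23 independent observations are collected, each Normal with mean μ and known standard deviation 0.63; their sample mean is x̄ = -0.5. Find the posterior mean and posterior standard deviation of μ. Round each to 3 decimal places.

Prior precision 1/τ₀² = 1/0.11² = 82.6446; data precision n/σ² = 23/0.63² = 57.9491.
Posterior precision = 82.6446 + 57.9491 = 140.594, giving posterior SD = 1/√140.594 = 0.084.
Posterior mean = (82.6446·0.09 + 57.9491·-0.5) / 140.594 = -0.153.

Posterior mean ≈ -0.153; posterior SD ≈ 0.084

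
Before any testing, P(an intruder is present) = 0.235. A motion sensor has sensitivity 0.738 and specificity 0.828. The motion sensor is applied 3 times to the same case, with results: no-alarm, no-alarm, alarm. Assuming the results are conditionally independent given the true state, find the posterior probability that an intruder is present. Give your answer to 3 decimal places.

Let H be the event that an intruder is present; start with P(H) = 0.235. P('alarm'|H) = 0.738, P('alarm'|¬H) = 0.172.
Update on result 1 ('no-alarm'): P(H) ← 0.262·0.2350 / (0.262·0.2350 + 0.828·0.7650) = 0.061570/0.69499 = 0.0886.
Update on result 2 ('no-alarm'): P(H) ← 0.262·0.0886 / (0.262·0.0886 + 0.828·0.9114) = 0.023211/0.77786 = 0.0298.
Update on result 3 ('alarm'): P(H) ← 0.738·0.0298 / (0.738·0.0298 + 0.172·0.9702) = 0.022022/0.18889 = 0.1166.

Posterior P(H) ≈ 0.117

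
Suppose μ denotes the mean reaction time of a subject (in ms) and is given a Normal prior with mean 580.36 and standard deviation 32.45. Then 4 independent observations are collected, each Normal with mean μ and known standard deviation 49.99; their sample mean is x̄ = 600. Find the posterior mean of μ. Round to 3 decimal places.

Posterior mean ≈ 592.687

Prior precision 1/τ₀² = 1/32.45² = 0.00094967; data precision n/σ² = 4/49.99² = 0.00160064.
Posterior precision = 0.00094967 + 0.00160064 = 0.00255031.
Posterior mean = (0.00094967·580.36 + 0.00160064·600) / 0.00255031 = 592.687.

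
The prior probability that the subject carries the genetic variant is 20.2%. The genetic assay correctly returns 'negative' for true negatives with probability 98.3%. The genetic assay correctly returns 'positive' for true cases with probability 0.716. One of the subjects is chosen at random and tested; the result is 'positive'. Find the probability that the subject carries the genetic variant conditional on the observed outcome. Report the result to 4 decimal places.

P(H | E) ≈ 0.9142

Let H be the event that the subject carries the genetic variant. P(H) = 0.202, so P(¬H) = 0.798. With E the 'positive' result, P(E|H) = 0.716 and P(E|¬H) = 0.017.
P(E) = 0.716·0.202 + 0.017·0.798 = 0.14463 + 0.013566 = 0.15820.
By Bayes' theorem, P(H|E) = 0.14463 / 0.15820 = 0.9142.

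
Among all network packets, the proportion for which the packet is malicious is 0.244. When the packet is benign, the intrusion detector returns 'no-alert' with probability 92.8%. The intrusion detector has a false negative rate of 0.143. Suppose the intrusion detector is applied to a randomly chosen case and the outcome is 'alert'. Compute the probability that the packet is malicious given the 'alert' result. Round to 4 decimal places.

P(H | E) ≈ 0.7935

Let H be the event that the packet is malicious. P(H) = 0.244, so P(¬H) = 0.756. With E the 'alert' result, P(E|H) = 0.857 and P(E|¬H) = 0.072.
P(E) = 0.857·0.244 + 0.072·0.756 = 0.20911 + 0.054432 = 0.26354.
By Bayes' theorem, P(H|E) = 0.20911 / 0.26354 = 0.7935.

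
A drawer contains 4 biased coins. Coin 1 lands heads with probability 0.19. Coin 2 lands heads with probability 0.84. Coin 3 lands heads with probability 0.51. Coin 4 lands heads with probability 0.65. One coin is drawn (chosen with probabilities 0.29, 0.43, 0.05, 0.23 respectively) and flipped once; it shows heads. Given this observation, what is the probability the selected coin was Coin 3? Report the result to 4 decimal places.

Posterior probability ≈ 0.0431

Tabulate prior·likelihood by source: [1] prior 0.29, lik 0.19, product 0.05510; [2] prior 0.43, lik 0.84, product 0.3612; [3] prior 0.05, lik 0.51, product 0.02550; [4] prior 0.23, lik 0.65, product 0.1495.
Normalizing constant = 0.59130; the posterior for Coin 3 is its product over the sum, 0.02550/0.59130 = 0.0431.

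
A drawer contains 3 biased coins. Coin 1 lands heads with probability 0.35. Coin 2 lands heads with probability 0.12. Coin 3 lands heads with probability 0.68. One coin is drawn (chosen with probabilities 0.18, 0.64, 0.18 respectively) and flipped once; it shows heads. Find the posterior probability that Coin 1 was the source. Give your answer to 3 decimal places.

P(heads|C1) = 0.35; P(heads|C2) = 0.12; P(heads|C3) = 0.68.
Prior × likelihood for each source: 0.18·0.35=0.06300, 0.64·0.12=0.07680, 0.18·0.68=0.1224. Summing gives P(heads) = 0.26220.
P(Coin 1 | heads) = 0.06300 / 0.26220 = 0.240.

Posterior probability ≈ 0.240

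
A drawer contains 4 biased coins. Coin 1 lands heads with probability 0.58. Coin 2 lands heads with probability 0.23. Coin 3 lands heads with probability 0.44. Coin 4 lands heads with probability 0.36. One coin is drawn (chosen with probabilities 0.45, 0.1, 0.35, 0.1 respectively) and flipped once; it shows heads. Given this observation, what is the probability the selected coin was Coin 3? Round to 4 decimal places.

Tabulate prior·likelihood by source: [1] prior 0.45, lik 0.58, product 0.2610; [2] prior 0.1, lik 0.23, product 0.02300; [3] prior 0.35, lik 0.44, product 0.1540; [4] prior 0.1, lik 0.36, product 0.03600.
Normalizing constant = 0.47400; the posterior for Coin 3 is its product over the sum, 0.1540/0.47400 = 0.3249.

Posterior probability ≈ 0.3249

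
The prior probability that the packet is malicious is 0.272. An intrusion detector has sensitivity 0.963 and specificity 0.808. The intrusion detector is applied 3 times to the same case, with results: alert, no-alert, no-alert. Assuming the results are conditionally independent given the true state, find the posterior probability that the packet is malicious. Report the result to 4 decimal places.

With H the event that the packet is malicious, the joint likelihood of the observed sequence is P(data|H) = 0.963·0.037·0.037 = 0.0013183 and P(data|¬H) = 0.192·0.808·0.808 = 0.12535.
Bayes: P(H|data) = 0.272·0.0013183 / (0.272·0.0013183 + 0.728·0.12535) = 0.00035859/0.091613 = 0.0039.

Posterior P(H) ≈ 0.0039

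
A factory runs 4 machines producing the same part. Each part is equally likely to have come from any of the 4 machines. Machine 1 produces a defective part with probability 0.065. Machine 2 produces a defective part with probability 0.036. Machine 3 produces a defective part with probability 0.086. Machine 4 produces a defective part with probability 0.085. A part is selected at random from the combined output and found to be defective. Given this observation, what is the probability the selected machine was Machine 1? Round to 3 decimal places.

Tabulate prior·likelihood by source: [1] prior 0.25, lik 0.065, product 0.01625; [2] prior 0.25, lik 0.036, product 0.009000; [3] prior 0.25, lik 0.086, product 0.02150; [4] prior 0.25, lik 0.085, product 0.02125.
Normalizing constant = 0.068000; the posterior for Machine 1 is its product over the sum, 0.01625/0.068000 = 0.239.

Posterior probability ≈ 0.239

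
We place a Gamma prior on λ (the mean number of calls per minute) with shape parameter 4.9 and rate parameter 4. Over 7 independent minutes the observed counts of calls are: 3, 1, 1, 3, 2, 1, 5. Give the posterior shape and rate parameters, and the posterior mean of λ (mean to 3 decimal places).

Total count ∑xᵢ = 16 over n = 7 minutes.
Gamma is conjugate to the Poisson likelihood: posterior is Gamma(shape = 4.9+16 = 20.9, rate = 4+7 = 11).
E[λ | data] = 20.9/11 = 1.900.

Posterior: Gamma(shape=20.9, rate=11); mean ≈ 1.900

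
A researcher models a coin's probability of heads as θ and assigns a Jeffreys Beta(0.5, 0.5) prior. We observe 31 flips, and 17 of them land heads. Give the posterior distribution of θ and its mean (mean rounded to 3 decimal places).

Observing 17 successes and 14 failures updates Beta(0.5, 0.5) by adding the success and failure counts to the two shape parameters: α = 0.5+17 = 17.5, β = 0.5+14 = 14.5.
E[θ | data] = 17.5/(17.5+14.5) = 0.547.

Posterior: Beta(17.5, 14.5); mean ≈ 0.547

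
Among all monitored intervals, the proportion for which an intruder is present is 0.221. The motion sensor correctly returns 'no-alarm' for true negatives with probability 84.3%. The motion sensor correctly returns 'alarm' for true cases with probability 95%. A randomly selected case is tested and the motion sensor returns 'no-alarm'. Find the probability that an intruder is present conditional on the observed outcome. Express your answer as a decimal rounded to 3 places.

P(H | E) ≈ 0.017

Write H for 'an intruder is present'. Prior odds H:¬H = 0.221/0.779 = 0.28370. For the 'no-alarm' outcome, the likelihood ratio is 0.05/0.843 = 0.059312.
Posterior odds = 0.28370 × 0.059312 = 0.016827, so P(H|E) = 0.016827/(1+0.016827) = 0.017.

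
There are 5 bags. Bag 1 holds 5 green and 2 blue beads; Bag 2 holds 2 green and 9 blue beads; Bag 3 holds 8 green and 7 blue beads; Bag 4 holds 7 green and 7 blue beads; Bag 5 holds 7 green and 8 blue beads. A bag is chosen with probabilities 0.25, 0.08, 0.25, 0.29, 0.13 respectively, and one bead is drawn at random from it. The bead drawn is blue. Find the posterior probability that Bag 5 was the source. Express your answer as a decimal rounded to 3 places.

P(blue|Bag 1) = 0.2857; P(blue|Bag 2) = 0.8182; P(blue|Bag 3) = 0.4667; P(blue|Bag 4) = 0.5; P(blue|Bag 5) = 0.5333.
Prior × likelihood for each source: 0.25·0.2857=0.07143, 0.08·0.8182=0.06545, 0.25·0.4667=0.1167, 0.29·0.5=0.1450, 0.13·0.5333=0.06933. Summing gives P(blue) = 0.46788.
P(Bag 5 | blue) = 0.06933 / 0.46788 = 0.148.

Posterior probability ≈ 0.148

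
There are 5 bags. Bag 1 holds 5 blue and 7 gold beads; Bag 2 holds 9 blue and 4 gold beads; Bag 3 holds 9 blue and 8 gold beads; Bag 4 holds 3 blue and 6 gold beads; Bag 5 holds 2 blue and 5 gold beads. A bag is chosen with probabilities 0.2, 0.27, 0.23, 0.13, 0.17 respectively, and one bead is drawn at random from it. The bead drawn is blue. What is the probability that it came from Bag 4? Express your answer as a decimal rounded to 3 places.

Tabulate prior·likelihood by source: [1] prior 0.2, lik 0.4167, product 0.08333; [2] prior 0.27, lik 0.6923, product 0.1869; [3] prior 0.23, lik 0.5294, product 0.1218; [4] prior 0.13, lik 0.3333, product 0.04333; [5] prior 0.17, lik 0.2857, product 0.04857.
Normalizing constant = 0.48393; the posterior for Bag 4 is its product over the sum, 0.04333/0.48393 = 0.090.

Posterior probability ≈ 0.090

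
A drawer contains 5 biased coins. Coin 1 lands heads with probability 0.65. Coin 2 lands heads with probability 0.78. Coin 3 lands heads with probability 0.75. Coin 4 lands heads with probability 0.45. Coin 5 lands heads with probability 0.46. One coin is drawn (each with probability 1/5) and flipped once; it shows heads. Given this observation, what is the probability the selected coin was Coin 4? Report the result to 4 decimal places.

Posterior probability ≈ 0.1456

Tabulate prior·likelihood by source: [1] prior 0.2, lik 0.65, product 0.1300; [2] prior 0.2, lik 0.78, product 0.1560; [3] prior 0.2, lik 0.75, product 0.1500; [4] prior 0.2, lik 0.45, product 0.09000; [5] prior 0.2, lik 0.46, product 0.09200.
Normalizing constant = 0.61800; the posterior for Coin 4 is its product over the sum, 0.09000/0.61800 = 0.1456.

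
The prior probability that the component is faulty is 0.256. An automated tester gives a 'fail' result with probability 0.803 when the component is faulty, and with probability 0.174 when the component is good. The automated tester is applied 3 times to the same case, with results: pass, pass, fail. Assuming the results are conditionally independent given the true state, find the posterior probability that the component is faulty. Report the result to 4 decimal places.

With H the event that the component is faulty, the joint likelihood of the observed sequence is P(data|H) = 0.197·0.197·0.803 = 0.031164 and P(data|¬H) = 0.826·0.826·0.174 = 0.11872.
Bayes: P(H|data) = 0.256·0.031164 / (0.256·0.031164 + 0.744·0.11872) = 0.0079779/0.096303 = 0.0828.

Posterior P(H) ≈ 0.0828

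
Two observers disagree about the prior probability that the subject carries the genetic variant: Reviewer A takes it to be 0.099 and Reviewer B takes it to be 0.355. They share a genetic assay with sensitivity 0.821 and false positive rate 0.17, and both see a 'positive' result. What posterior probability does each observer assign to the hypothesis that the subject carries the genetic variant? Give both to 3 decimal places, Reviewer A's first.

Reviewer A: 0.347; Reviewer B: 0.727

P('+'|H) = 0.821, P('+'|¬H) = 0.17.
Reviewer A: numerator 0.821·0.099 = 0.081279; evidence = 0.081279+0.17·0.901 = 0.23445; posterior = 0.347.
Reviewer B: numerator 0.821·0.355 = 0.29145; evidence = 0.29145+0.17·0.645 = 0.40110; posterior = 0.727.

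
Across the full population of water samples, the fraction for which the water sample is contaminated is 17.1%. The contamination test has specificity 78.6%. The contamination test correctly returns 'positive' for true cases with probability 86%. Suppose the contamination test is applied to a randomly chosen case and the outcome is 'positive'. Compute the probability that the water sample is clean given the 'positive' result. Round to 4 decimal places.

Write H for 'the water sample is contaminated'. Prior odds H:¬H = 0.171/0.829 = 0.20627. For the 'positive' outcome, the likelihood ratio is 0.86/0.214 = 4.0187.
Posterior odds = 0.20627 × 4.0187 = 0.82895, so P(H|E) = 0.82895/(1+0.82895) = 0.4532. Then P(¬H|E) = 1 − 0.4532 = 0.5468.

P(¬H | E) ≈ 0.5468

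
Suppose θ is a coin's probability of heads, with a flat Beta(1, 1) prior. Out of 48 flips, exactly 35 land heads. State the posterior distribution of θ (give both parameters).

Posterior: Beta(36, 14)

Observing 35 successes and 13 failures updates Beta(1, 1) by adding the success and failure counts to the two shape parameters: α = 1+35 = 36, β = 1+13 = 14.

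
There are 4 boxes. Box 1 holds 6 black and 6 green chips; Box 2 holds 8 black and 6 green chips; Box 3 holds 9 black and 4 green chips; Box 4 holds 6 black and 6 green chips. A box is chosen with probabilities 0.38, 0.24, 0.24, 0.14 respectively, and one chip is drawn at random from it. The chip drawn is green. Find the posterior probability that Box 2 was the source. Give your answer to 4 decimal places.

Tabulate prior·likelihood by source: [1] prior 0.38, lik 0.5, product 0.1900; [2] prior 0.24, lik 0.4286, product 0.1029; [3] prior 0.24, lik 0.3077, product 0.07385; [4] prior 0.14, lik 0.5, product 0.07000.
Normalizing constant = 0.43670; the posterior for Box 2 is its product over the sum, 0.1029/0.43670 = 0.2355.

Posterior probability ≈ 0.2355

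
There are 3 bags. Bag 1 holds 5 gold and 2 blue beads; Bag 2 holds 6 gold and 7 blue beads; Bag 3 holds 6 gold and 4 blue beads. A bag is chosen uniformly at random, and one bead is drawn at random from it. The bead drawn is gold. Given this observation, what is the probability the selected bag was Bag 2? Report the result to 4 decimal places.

Tabulate prior·likelihood by source: [1] prior 0.333333, lik 0.7143, product 0.2381; [2] prior 0.333333, lik 0.4615, product 0.1538; [3] prior 0.333333, lik 0.6, product 0.2000.
Normalizing constant = 0.59194; the posterior for Bag 2 is its product over the sum, 0.1538/0.59194 = 0.2599.

Posterior probability ≈ 0.2599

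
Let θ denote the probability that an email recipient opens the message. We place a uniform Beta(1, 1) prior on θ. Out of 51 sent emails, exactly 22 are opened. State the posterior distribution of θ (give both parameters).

Posterior: Beta(23, 30)

Observing 22 successes and 29 failures updates Beta(1, 1) by adding the success and failure counts to the two shape parameters: α = 1+22 = 23, β = 1+29 = 30.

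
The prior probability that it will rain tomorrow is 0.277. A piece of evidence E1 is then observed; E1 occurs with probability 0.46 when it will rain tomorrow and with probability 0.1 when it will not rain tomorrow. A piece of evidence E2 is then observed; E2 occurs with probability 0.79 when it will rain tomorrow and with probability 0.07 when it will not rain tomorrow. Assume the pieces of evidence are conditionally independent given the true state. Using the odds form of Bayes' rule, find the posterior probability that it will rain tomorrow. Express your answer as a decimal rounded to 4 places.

Prior odds = 0.277/(1−0.277) = 0.38313.
Likelihood ratio for E1 = 0.46/0.1 = 4.6000.
Likelihood ratio for E2 = 0.79/0.07 = 11.286.
Posterior odds = prior odds × LR₁ × LR₂ = 19.890.
Posterior probability = odds/(1+odds) = 19.890/20.890 = 0.9521.

Posterior probability ≈ 0.9521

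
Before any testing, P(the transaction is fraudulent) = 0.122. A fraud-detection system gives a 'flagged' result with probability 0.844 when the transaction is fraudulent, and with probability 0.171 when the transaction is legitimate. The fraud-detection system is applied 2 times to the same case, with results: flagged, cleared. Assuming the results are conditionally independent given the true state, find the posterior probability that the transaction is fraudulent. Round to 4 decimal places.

Posterior P(H) ≈ 0.1143

With H the event that the transaction is fraudulent, the joint likelihood of the observed sequence is P(data|H) = 0.844·0.156 = 0.13166 and P(data|¬H) = 0.171·0.829 = 0.14176.
Bayes: P(H|data) = 0.122·0.13166 / (0.122·0.13166 + 0.878·0.14176) = 0.016063/0.14053 = 0.1143.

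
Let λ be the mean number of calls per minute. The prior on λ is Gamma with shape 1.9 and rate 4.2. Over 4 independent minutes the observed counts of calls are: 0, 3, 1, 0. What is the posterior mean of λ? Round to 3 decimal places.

The Poisson likelihood adds the total count to the shape and the number of exposure periods to the rate. Here ∑xᵢ = 4 and n = 4, so shape 1.9→5.9 and rate 4.2→8.2.
E[λ | data] = 5.9/8.2 = 0.720.

Posterior mean ≈ 0.720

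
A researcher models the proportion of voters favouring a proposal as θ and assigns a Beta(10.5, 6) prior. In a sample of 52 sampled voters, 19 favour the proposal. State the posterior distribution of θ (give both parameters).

Posterior: Beta(29.5, 39)

Observing 19 successes and 33 failures updates Beta(10.5, 6) by adding the success and failure counts to the two shape parameters: α = 10.5+19 = 29.5, β = 6+33 = 39.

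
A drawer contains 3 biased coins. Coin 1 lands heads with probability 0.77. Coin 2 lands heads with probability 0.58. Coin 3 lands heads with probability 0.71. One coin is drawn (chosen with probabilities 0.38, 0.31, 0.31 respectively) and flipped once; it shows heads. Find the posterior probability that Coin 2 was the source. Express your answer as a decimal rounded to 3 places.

Tabulate prior·likelihood by source: [1] prior 0.38, lik 0.77, product 0.2926; [2] prior 0.31, lik 0.58, product 0.1798; [3] prior 0.31, lik 0.71, product 0.2201.
Normalizing constant = 0.69250; the posterior for Coin 2 is its product over the sum, 0.1798/0.69250 = 0.260.

Posterior probability ≈ 0.260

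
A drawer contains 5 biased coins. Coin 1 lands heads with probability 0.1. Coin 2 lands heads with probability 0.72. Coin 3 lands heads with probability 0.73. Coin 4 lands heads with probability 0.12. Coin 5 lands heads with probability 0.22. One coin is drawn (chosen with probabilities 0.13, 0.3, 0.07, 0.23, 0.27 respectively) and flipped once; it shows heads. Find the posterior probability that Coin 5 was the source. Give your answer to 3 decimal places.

Tabulate prior·likelihood by source: [1] prior 0.13, lik 0.1, product 0.01300; [2] prior 0.3, lik 0.72, product 0.2160; [3] prior 0.07, lik 0.73, product 0.05110; [4] prior 0.23, lik 0.12, product 0.02760; [5] prior 0.27, lik 0.22, product 0.05940.
Normalizing constant = 0.36710; the posterior for Coin 5 is its product over the sum, 0.05940/0.36710 = 0.162.

Posterior probability ≈ 0.162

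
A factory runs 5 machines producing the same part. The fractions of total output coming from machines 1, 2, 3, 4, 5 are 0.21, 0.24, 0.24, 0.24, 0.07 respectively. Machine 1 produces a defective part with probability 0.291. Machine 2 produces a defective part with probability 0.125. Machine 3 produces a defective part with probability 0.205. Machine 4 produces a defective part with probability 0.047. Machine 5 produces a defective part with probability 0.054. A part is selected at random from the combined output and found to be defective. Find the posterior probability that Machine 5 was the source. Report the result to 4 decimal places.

Posterior probability ≈ 0.0243

Tabulate prior·likelihood by source: [1] prior 0.21, lik 0.291, product 0.06111; [2] prior 0.24, lik 0.125, product 0.03000; [3] prior 0.24, lik 0.205, product 0.04920; [4] prior 0.24, lik 0.047, product 0.01128; [5] prior 0.07, lik 0.054, product 0.003780.
Normalizing constant = 0.15537; the posterior for Machine 5 is its product over the sum, 0.003780/0.15537 = 0.0243.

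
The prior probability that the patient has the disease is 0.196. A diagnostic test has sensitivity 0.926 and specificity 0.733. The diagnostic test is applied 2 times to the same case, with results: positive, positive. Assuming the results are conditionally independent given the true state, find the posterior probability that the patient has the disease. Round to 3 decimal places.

Posterior P(H) ≈ 0.746

With H the event that the patient has the disease, the joint likelihood of the observed sequence is P(data|H) = 0.926·0.926 = 0.85748 and P(data|¬H) = 0.267·0.267 = 0.071289.
Bayes: P(H|data) = 0.196·0.85748 / (0.196·0.85748 + 0.804·0.071289) = 0.16807/0.22538 = 0.7457.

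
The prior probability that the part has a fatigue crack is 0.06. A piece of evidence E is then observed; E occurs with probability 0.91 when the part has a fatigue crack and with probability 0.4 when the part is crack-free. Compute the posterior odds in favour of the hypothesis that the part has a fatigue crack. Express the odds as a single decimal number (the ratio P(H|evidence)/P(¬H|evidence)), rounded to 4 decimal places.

Prior odds = 0.06/(1−0.06) = 0.063830. In log-odds, ln(0.063830) = -2.7515.
Add log likelihood ratio: ln(2.2750) = 0.82198.
Posterior log-odds = -1.9296, so posterior odds = exp(-1.9296) = 0.14521.

Posterior odds ≈ 0.1452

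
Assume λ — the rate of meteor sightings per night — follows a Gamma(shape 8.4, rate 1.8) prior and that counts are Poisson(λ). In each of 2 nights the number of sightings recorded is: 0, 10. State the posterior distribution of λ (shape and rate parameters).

Posterior: Gamma(shape=18.4, rate=3.8)

Total count ∑xᵢ = 10 over n = 2 nights.
Gamma is conjugate to the Poisson likelihood: posterior is Gamma(shape = 8.4+10 = 18.4, rate = 1.8+2 = 3.8).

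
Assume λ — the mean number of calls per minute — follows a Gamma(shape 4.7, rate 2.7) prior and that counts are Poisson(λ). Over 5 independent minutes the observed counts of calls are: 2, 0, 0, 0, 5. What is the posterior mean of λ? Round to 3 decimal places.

Posterior mean ≈ 1.519

Total count ∑xᵢ = 7 over n = 5 minutes.
Gamma is conjugate to the Poisson likelihood: posterior is Gamma(shape = 4.7+7 = 11.7, rate = 2.7+5 = 7.7).
Posterior mean = shape/rate = 11.7/7.7 = 1.519.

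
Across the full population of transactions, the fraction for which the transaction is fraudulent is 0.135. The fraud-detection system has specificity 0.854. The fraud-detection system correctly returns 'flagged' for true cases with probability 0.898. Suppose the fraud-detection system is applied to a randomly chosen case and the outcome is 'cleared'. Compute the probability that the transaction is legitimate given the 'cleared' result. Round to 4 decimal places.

P(¬H | E) ≈ 0.9817

Let H be the event that the transaction is fraudulent. P(H) = 0.135, so P(¬H) = 0.865. With E the 'cleared' result, P(E|H) = 0.102 and P(E|¬H) = 0.854.
P(E) = 0.102·0.135 + 0.854·0.865 = 0.013770 + 0.73871 = 0.75248.
By Bayes' theorem, P(H|E) = 0.013770 / 0.75248 = 0.0183. Hence P(¬H|E) = 1 − 0.0183 = 0.9817.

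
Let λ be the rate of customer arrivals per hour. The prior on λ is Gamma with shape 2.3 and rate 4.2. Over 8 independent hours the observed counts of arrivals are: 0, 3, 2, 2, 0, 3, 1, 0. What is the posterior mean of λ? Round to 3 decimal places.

Posterior mean ≈ 1.090

Total count ∑xᵢ = 11 over n = 8 hours.
Gamma is conjugate to the Poisson likelihood: posterior is Gamma(shape = 2.3+11 = 13.3, rate = 4.2+8 = 12.2).
Posterior mean = shape/rate = 13.3/12.2 = 1.090.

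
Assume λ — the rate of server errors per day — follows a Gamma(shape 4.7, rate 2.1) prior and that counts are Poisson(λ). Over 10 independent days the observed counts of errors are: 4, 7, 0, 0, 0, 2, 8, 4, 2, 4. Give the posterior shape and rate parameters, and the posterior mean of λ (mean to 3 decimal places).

Posterior: Gamma(shape=35.7, rate=12.1); mean ≈ 2.950

The Poisson likelihood adds the total count to the shape and the number of exposure periods to the rate. Here ∑xᵢ = 31 and n = 10, so shape 4.7→35.7 and rate 2.1→12.1.
Posterior mean = shape/rate = 35.7/12.1 = 2.950.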